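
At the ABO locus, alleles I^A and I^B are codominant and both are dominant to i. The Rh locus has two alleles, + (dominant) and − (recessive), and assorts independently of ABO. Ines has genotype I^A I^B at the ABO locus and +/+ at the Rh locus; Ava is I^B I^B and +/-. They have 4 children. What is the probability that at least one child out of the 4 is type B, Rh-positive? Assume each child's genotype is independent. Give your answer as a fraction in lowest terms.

15/16

ABO cross I^A I^B × I^B I^B → 1/2 B, 1/2 AB.
Rh cross +/+ × +/- → 1 Rh+; so P(type B, Rh-positive) = 1/2 × 1 = 1/2 per child.
P(none) = (1/2)^4 = 1/16; P(at least one) = 1 − 1/16 = 15/16.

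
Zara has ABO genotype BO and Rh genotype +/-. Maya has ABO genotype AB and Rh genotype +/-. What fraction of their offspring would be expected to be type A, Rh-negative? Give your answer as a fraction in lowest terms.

ABO cross BO × AB → offspring phenotypes: 1/4 A, 1/2 B, 1/4 AB.
Rh cross +/- × +/- → 3/4 Rh+, 1/4 Rh-.
Independent loci: P(type A, Rh-negative) = 1/4 × 1/4 = 1/16.

1/16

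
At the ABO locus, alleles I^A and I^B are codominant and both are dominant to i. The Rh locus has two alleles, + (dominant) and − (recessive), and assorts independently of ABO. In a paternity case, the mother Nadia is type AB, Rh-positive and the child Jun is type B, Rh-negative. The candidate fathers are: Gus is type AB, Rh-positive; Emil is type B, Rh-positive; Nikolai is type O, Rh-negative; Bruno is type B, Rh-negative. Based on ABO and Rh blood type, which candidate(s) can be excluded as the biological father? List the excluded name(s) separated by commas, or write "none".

none

A candidate is excluded only if no genotype consistent with his phenotype could produce a type B, Rh-negative child with a type AB, Rh-positive mother.
Every candidate has at least one consistent genotype combination, so none can be excluded.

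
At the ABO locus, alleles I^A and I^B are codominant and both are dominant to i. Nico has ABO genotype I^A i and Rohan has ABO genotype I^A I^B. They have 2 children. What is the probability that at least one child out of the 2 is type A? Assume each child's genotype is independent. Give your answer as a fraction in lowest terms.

ABO cross I^A i × I^A I^B → 1/2 A, 1/4 B, 1/4 AB.
So P(type A) = 1/2 per child.
P(none) = (1/2)^2 = 1/4; P(at least one) = 1 − 1/4 = 3/4.

3/4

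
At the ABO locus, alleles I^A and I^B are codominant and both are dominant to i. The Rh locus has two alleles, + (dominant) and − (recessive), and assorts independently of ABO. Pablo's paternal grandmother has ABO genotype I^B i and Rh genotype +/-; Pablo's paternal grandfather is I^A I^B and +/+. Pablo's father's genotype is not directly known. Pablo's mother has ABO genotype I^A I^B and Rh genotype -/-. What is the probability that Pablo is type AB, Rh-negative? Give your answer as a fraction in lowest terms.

Pablo's father's ABO genotype from I^B i × I^A I^B: 1/4 I^A I^B, 1/4 I^A i, 1/4 I^B I^B, 1/4 I^B i.
Crossing each possibility with the mother I^A I^B and summing P(type AB): 1/4·1/2 + 1/4·1/4 + 1/4·1/2 + 1/4·1/4 = 3/8.
Similarly for Rh via the father's Rh distribution: P(Rh-) = 1/4.
Independent loci: 3/8 × 1/4 = 3/32.

3/32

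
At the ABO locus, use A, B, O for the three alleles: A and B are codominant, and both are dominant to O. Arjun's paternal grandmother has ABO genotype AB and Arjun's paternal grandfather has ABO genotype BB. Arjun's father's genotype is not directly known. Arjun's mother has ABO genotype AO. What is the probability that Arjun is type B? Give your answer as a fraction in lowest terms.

Arjun's father's ABO genotype from AB × BB: 1/2 AB, 1/2 BB.
Crossing each possibility with the mother AO and summing P(type B): 1/2·1/4 + 1/2·1/2 = 3/8.

3/8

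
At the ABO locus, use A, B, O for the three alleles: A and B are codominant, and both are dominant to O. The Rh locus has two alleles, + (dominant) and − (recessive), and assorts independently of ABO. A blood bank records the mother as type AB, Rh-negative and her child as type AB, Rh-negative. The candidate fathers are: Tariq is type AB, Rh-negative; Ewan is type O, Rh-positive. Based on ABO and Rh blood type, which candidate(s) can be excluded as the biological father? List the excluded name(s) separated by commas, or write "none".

Ewan

A candidate is excluded only if no genotype consistent with his phenotype could produce a type AB, Rh-negative child with a type AB, Rh-negative mother.
Ewan (type O, Rh+): no genotype consistent with that phenotype can produce a type-AB Rh- child with a type-AB mother.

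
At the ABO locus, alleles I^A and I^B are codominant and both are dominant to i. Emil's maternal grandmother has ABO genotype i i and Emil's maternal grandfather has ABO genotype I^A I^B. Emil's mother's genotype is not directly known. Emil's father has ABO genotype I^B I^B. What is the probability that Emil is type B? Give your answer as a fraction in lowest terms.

Emil's mother's ABO genotype from i i × I^A I^B: 1/2 I^A i, 1/2 I^B i.
Crossing each possibility with the father I^B I^B and summing P(type B): 1/2·1/2 + 1/2·1 = 3/4.

3/4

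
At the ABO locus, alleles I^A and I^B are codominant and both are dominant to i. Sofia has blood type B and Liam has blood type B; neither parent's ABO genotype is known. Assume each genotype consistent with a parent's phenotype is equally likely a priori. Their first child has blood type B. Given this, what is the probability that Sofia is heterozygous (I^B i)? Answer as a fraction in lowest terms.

Possible genotypes: Sofia ∈ {I^B I^B, I^B i}; Liam ∈ {I^B I^B, I^B i}.
Weight each parental genotype pair by prior × P(type-B child):
  I^B I^B × I^B I^B: posterior weight 4/15.
  I^B I^B × I^B i: posterior weight 4/15.
  I^B i × I^B I^B: posterior weight 4/15.
  I^B i × I^B i: posterior weight 1/5.
Sum the posterior weight over pairs where Sofia is I^B i: 7/15.

7/15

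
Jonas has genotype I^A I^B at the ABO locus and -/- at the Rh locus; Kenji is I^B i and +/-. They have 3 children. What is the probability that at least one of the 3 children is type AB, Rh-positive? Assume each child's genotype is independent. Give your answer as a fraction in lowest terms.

ABO cross I^A I^B × I^B i → 1/4 A, 1/2 B, 1/4 AB.
Rh cross -/- × +/- → 1/2 Rh+, 1/2 Rh-; so P(type AB, Rh-positive) = 1/4 × 1/2 = 1/8 per child.
P(none) = (7/8)^3 = 343/512; P(at least one) = 1 − 343/512 = 169/512.

169/512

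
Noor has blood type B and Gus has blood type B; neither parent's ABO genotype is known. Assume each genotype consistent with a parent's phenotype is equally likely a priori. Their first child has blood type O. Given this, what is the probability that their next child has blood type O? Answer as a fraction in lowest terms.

1/4

Possible genotypes: Noor ∈ {I^B I^B, I^B i}; Gus ∈ {I^B I^B, I^B i}.
Weight each parental genotype pair by prior × P(type-O child):
  I^B i × I^B i: posterior weight 1; P(next child type O) = 1/4.
Weighted sum = 1/4.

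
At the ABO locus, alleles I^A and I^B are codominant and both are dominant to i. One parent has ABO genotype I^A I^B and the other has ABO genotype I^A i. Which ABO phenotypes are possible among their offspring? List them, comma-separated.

Gametes from I^A I^B × I^A i give offspring ABO genotypes I^A I^A, I^A I^B, I^A i, I^B i, i.e. phenotypes A, B, AB.

A, B, AB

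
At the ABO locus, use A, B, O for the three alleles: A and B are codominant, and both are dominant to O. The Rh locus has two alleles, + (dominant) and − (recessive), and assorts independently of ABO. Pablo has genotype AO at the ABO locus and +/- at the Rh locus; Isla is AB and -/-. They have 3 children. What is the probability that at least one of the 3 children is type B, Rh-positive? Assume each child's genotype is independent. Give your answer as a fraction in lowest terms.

ABO cross AO × AB → 1/2 A, 1/4 B, 1/4 AB.
Rh cross +/- × -/- → 1/2 Rh+, 1/2 Rh-; so P(type B, Rh-positive) = 1/4 × 1/2 = 1/8 per child.
P(none) = (7/8)^3 = 343/512; P(at least one) = 1 − 343/512 = 169/512.

169/512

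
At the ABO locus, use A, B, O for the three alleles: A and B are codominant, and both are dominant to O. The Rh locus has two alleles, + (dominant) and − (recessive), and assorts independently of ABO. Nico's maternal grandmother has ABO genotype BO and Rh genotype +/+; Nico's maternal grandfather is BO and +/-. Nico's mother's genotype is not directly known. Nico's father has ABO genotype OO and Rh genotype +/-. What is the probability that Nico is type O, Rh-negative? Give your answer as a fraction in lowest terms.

1/16

Nico's mother's ABO genotype from BO × BO: 1/4 BB, 1/2 BO, 1/4 OO.
Crossing each possibility with the father OO and summing P(type O): 1/4·0 + 1/2·1/2 + 1/4·1 = 1/2.
Similarly for Rh via the mother's Rh distribution: P(Rh-) = 1/8.
Independent loci: 1/2 × 1/8 = 1/16.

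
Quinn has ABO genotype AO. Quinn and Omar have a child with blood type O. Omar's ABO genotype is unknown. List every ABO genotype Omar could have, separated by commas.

For each candidate genotype of Omar, check whether crossing it with AO can produce every observed child phenotype.
  AA → possible child types {A} ✗
  AB → possible child types {A, B, AB} ✗
  AO → possible child types {O, A} ✓
  BB → possible child types {B, AB} ✗
  BO → possible child types {O, A, B, AB} ✓
  OO → possible child types {O, A} ✓

AO, BO, OO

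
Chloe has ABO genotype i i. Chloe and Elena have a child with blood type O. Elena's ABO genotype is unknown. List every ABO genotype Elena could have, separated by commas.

I^A i, I^B i, i i

For each candidate genotype of Elena, check whether crossing it with i i can produce every observed child phenotype.
  I^A I^A → possible child types {A} ✗
  I^A I^B → possible child types {A, B} ✗
  I^A i → possible child types {O, A} ✓
  I^B I^B → possible child types {B} ✗
  I^B i → possible child types {O, B} ✓
  i i → possible child types {O} ✓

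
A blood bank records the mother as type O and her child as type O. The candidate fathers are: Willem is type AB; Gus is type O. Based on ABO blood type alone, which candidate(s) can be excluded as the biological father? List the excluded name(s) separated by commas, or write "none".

Willem

A candidate is excluded only if no genotype consistent with his phenotype could produce a type O child with a type O mother.
Willem (type AB): no genotype consistent with that phenotype can produce a type-O child with a type-O mother.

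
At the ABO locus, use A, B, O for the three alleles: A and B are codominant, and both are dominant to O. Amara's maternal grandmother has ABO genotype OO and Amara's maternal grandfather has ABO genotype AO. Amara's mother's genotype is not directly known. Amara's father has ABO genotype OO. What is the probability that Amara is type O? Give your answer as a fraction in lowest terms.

3/4

Amara's mother's ABO genotype from OO × AO: 1/2 AO, 1/2 OO.
Crossing each possibility with the father OO and summing P(type O): 1/2·1/2 + 1/2·1 = 3/4.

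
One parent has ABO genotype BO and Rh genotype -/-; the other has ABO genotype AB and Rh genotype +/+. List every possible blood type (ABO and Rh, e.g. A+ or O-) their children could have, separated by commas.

A+, B+, AB+

Gametes from BO × AB give offspring ABO genotypes AB, AO, BB, BO, i.e. phenotypes A, B, AB.
Rh cross -/- × +/+ → phenotypes Rh+.
Combining independently: A+, B+, AB+.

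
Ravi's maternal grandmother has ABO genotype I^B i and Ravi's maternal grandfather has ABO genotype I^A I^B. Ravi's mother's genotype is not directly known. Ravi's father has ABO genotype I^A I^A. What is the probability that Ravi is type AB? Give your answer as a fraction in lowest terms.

Ravi's mother's ABO genotype from I^B i × I^A I^B: 1/4 I^A I^B, 1/4 I^A i, 1/4 I^B I^B, 1/4 I^B i.
Crossing each possibility with the father I^A I^A and summing P(type AB): 1/4·1/2 + 1/4·0 + 1/4·1 + 1/4·1/2 = 1/2.

1/2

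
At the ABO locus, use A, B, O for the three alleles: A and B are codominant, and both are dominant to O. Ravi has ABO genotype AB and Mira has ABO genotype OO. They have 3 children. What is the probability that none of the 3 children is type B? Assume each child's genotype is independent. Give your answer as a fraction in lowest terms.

1/8

ABO cross AB × OO → 1/2 A, 1/2 B.
So P(type B) = 1/2 per child.
P(not type B) = 1/2 for one child; (1/2)^3 = 1/8.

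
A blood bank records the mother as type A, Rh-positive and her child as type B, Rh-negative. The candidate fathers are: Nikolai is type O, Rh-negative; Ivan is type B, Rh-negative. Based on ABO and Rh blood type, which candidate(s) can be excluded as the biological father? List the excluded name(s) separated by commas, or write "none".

Nikolai

A candidate is excluded only if no genotype consistent with his phenotype could produce a type B, Rh-negative child with a type A, Rh-positive mother.
Nikolai (type O, Rh-): no genotype consistent with that phenotype can produce a type-B Rh- child with a type-A mother.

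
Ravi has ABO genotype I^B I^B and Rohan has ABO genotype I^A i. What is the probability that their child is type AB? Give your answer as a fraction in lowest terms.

ABO cross I^B I^B × I^A i → offspring phenotypes: 1/2 B, 1/2 AB.
So P(type AB) = 1/2.

1/2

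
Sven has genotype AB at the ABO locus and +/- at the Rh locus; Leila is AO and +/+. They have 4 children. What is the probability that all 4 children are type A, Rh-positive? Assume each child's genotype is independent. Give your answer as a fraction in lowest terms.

ABO cross AB × AO → 1/2 A, 1/4 B, 1/4 AB.
Rh cross +/- × +/+ → 1 Rh+; so P(type A, Rh-positive) = 1/2 × 1 = 1/2 per child.
All 4 independent: (1/2)^4 = 1/16.

1/16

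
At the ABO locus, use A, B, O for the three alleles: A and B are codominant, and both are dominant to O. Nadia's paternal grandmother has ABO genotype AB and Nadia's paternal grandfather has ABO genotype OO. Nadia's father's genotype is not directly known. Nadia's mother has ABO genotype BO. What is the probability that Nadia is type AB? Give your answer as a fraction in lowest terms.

Nadia's father's ABO genotype from AB × OO: 1/2 AO, 1/2 BO.
Crossing each possibility with the mother BO and summing P(type AB): 1/2·1/4 + 1/2·0 = 1/8.

1/8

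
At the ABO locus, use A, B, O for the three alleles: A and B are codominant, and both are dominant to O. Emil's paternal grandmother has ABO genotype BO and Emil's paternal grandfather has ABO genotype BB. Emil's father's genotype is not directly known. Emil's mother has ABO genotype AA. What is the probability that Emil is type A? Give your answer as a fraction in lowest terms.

Emil's father's ABO genotype from BO × BB: 1/2 BB, 1/2 BO.
Crossing each possibility with the mother AA and summing P(type A): 1/2·0 + 1/2·1/2 = 1/4.

1/4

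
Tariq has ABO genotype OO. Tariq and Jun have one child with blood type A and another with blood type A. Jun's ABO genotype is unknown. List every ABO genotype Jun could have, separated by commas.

AA, AB, AO

For each candidate genotype of Jun, check whether crossing it with OO can produce every observed child phenotype.
  AA → possible child types {A} ✓
  AB → possible child types {A, B} ✓
  AO → possible child types {O, A} ✓
  BB → possible child types {B} ✗
  BO → possible child types {O, B} ✗
  OO → possible child types {O} ✗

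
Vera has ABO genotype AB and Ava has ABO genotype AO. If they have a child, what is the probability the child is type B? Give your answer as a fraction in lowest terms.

1/4

ABO cross AB × AO → offspring phenotypes: 1/2 A, 1/4 B, 1/4 AB.
So P(type B) = 1/4.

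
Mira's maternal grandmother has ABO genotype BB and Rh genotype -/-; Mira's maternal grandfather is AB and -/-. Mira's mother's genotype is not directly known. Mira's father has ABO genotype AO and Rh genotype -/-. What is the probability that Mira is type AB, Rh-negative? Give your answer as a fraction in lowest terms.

Mira's mother's ABO genotype from BB × AB: 1/2 AB, 1/2 BB.
Crossing each possibility with the father AO and summing P(type AB): 1/2·1/4 + 1/2·1/2 = 3/8.
Similarly for Rh via the mother's Rh distribution: P(Rh-) = 1.
Independent loci: 3/8 × 1 = 3/8.

3/8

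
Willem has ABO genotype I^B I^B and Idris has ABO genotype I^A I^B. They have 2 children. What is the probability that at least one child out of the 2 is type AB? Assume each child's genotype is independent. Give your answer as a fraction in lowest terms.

3/4

ABO cross I^B I^B × I^A I^B → 1/2 B, 1/2 AB.
So P(type AB) = 1/2 per child.
P(none) = (1/2)^2 = 1/4; P(at least one) = 1 − 1/4 = 3/4.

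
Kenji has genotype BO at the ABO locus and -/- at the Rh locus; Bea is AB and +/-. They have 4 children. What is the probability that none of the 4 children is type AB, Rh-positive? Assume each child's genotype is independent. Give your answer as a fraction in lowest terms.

2401/4096

ABO cross BO × AB → 1/4 A, 1/2 B, 1/4 AB.
Rh cross -/- × +/- → 1/2 Rh+, 1/2 Rh-; so P(type AB, Rh-positive) = 1/4 × 1/2 = 1/8 per child.
P(not type AB, Rh-positive) = 7/8 for one child; (7/8)^4 = 2401/4096.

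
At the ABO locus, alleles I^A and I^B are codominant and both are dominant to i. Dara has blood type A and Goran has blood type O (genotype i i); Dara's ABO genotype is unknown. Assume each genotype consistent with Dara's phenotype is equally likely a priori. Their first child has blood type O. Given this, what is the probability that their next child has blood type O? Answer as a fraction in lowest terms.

Possible genotypes: Dara ∈ {I^A I^A, I^A i}; Goran ∈ {i i}.
Weight each parental genotype pair by prior × P(type-O child):
  I^A i × i i: posterior weight 1; P(next child type O) = 1/2.
Weighted sum = 1/2.

1/2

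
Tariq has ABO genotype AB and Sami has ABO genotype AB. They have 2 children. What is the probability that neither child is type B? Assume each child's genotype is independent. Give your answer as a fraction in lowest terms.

ABO cross AB × AB → 1/4 A, 1/4 B, 1/2 AB.
So P(type B) = 1/4 per child.
P(not type B) = 3/4 for one child; (3/4)^2 = 9/16.

9/16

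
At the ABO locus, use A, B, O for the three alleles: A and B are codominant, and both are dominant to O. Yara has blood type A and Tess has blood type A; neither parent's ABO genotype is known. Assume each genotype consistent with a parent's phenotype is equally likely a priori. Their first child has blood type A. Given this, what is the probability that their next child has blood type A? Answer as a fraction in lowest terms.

Possible genotypes: Yara ∈ {AA, AO}; Tess ∈ {AA, AO}.
Weight each parental genotype pair by prior × P(type-A child):
  AA × AA: posterior weight 4/15; P(next child type A) = 1.
  AA × AO: posterior weight 4/15; P(next child type A) = 1.
  AO × AA: posterior weight 4/15; P(next child type A) = 1.
  AO × AO: posterior weight 1/5; P(next child type A) = 3/4.
Weighted sum = 19/20.

19/20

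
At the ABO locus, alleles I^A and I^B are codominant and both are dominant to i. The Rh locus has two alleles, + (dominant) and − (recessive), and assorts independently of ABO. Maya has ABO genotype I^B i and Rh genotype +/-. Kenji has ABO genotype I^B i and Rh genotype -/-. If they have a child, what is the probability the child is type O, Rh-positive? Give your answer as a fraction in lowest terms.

1/8

ABO cross I^B i × I^B i → offspring phenotypes: 1/4 O, 3/4 B.
Rh cross +/- × -/- → 1/2 Rh+, 1/2 Rh-.
Independent loci: P(type O, Rh-positive) = 1/4 × 1/2 = 1/8.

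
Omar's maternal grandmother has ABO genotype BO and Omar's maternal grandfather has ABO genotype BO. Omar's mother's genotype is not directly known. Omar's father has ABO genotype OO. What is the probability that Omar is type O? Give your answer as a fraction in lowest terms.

1/2

Omar's mother's ABO genotype from BO × BO: 1/4 BB, 1/2 BO, 1/4 OO.
Crossing each possibility with the father OO and summing P(type O): 1/4·0 + 1/2·1/2 + 1/4·1 = 1/2.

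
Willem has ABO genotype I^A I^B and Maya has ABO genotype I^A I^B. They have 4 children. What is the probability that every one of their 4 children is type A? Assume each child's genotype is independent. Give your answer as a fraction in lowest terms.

1/256

ABO cross I^A I^B × I^A I^B → 1/4 A, 1/4 B, 1/2 AB.
So P(type A) = 1/4 per child.
All 4 independent: (1/4)^4 = 1/256.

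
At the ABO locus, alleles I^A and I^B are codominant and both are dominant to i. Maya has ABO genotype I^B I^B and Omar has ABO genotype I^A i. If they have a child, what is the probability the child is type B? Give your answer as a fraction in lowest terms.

ABO cross I^B I^B × I^A i → offspring phenotypes: 1/2 B, 1/2 AB.
So P(type B) = 1/2.

1/2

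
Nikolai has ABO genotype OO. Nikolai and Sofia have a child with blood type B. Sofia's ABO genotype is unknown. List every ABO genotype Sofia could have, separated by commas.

For each candidate genotype of Sofia, check whether crossing it with OO can produce every observed child phenotype.
  AA → possible child types {A} ✗
  AB → possible child types {A, B} ✓
  AO → possible child types {O, A} ✗
  BB → possible child types {B} ✓
  BO → possible child types {O, B} ✓
  OO → possible child types {O} ✗

AB, BB, BO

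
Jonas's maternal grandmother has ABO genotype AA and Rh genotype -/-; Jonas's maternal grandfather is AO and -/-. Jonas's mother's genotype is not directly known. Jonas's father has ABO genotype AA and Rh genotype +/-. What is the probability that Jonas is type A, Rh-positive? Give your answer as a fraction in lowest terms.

Jonas's mother's ABO genotype from AA × AO: 1/2 AA, 1/2 AO.
Crossing each possibility with the father AA and summing P(type A): 1/2·1 + 1/2·1 = 1.
Similarly for Rh via the mother's Rh distribution: P(Rh+) = 1/2.
Independent loci: 1 × 1/2 = 1/2.

1/2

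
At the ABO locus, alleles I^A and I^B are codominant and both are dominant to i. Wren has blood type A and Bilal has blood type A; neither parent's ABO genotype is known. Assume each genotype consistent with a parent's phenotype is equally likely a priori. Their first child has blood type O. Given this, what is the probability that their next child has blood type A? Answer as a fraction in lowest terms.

Possible genotypes: Wren ∈ {I^A I^A, I^A i}; Bilal ∈ {I^A I^A, I^A i}.
Weight each parental genotype pair by prior × P(type-O child):
  I^A i × I^A i: posterior weight 1; P(next child type A) = 3/4.
Weighted sum = 3/4.

3/4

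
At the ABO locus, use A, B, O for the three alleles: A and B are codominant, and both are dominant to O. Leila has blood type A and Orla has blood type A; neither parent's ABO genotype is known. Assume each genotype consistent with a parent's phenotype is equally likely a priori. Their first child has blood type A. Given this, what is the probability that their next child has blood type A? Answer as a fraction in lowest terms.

19/20

Possible genotypes: Leila ∈ {AA, AO}; Orla ∈ {AA, AO}.
Weight each parental genotype pair by prior × P(type-A child):
  AA × AA: posterior weight 4/15; P(next child type A) = 1.
  AA × AO: posterior weight 4/15; P(next child type A) = 1.
  AO × AA: posterior weight 4/15; P(next child type A) = 1.
  AO × AO: posterior weight 1/5; P(next child type A) = 3/4.
Weighted sum = 19/20.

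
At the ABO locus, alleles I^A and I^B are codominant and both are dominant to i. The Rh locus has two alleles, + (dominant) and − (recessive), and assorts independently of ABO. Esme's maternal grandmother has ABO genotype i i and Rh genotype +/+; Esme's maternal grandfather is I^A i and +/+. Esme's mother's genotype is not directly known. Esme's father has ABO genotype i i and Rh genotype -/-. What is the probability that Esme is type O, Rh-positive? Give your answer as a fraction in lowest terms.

3/4

Esme's mother's ABO genotype from i i × I^A i: 1/2 I^A i, 1/2 i i.
Crossing each possibility with the father i i and summing P(type O): 1/2·1/2 + 1/2·1 = 3/4.
Similarly for Rh via the mother's Rh distribution: P(Rh+) = 1.
Independent loci: 3/4 × 1 = 3/4.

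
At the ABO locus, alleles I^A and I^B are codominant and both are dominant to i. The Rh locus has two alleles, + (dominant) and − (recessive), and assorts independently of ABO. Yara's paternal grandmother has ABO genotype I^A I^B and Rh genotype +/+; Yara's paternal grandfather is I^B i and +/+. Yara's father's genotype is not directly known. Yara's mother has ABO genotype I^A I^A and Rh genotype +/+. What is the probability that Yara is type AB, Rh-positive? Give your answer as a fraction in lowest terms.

Yara's father's ABO genotype from I^A I^B × I^B i: 1/4 I^A I^B, 1/4 I^A i, 1/4 I^B I^B, 1/4 I^B i.
Crossing each possibility with the mother I^A I^A and summing P(type AB): 1/4·1/2 + 1/4·0 + 1/4·1 + 1/4·1/2 = 1/2.
Similarly for Rh via the father's Rh distribution: P(Rh+) = 1.
Independent loci: 1/2 × 1 = 1/2.

1/2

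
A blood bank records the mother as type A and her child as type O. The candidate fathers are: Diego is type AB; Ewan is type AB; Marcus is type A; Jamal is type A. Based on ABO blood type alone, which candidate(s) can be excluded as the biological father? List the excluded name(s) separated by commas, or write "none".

Diego, Ewan

A candidate is excluded only if no genotype consistent with his phenotype could produce a type O child with a type A mother.
Diego (type AB): no genotype consistent with that phenotype can produce a type-O child with a type-A mother.
Ewan (type AB): no genotype consistent with that phenotype can produce a type-O child with a type-A mother.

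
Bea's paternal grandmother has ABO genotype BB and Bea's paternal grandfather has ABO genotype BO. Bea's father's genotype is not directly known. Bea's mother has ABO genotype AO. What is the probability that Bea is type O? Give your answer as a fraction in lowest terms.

1/8

Bea's father's ABO genotype from BB × BO: 1/2 BB, 1/2 BO.
Crossing each possibility with the mother AO and summing P(type O): 1/2·0 + 1/2·1/4 = 1/8.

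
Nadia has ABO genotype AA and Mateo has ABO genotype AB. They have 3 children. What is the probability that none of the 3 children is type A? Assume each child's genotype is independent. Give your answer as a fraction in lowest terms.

ABO cross AA × AB → 1/2 A, 1/2 AB.
So P(type A) = 1/2 per child.
P(not type A) = 1/2 for one child; (1/2)^3 = 1/8.

1/8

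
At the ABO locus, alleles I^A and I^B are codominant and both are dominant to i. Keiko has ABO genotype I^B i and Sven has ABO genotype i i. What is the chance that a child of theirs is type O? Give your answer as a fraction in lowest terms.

ABO cross I^B i × i i → offspring phenotypes: 1/2 O, 1/2 B.
So P(type O) = 1/2.

1/2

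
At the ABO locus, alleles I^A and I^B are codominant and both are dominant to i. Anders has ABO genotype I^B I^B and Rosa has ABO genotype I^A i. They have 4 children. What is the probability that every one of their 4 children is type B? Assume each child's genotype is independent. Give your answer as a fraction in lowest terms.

1/16

ABO cross I^B I^B × I^A i → 1/2 B, 1/2 AB.
So P(type B) = 1/2 per child.
All 4 independent: (1/2)^4 = 1/16.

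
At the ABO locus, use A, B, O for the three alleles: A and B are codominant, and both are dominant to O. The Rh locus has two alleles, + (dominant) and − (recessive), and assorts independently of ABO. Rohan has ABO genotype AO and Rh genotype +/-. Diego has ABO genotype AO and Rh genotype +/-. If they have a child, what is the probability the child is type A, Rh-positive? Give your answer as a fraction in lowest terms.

ABO cross AO × AO → offspring phenotypes: 1/4 O, 3/4 A.
Rh cross +/- × +/- → 3/4 Rh+, 1/4 Rh-.
Independent loci: P(type A, Rh-positive) = 3/4 × 3/4 = 9/16.

9/16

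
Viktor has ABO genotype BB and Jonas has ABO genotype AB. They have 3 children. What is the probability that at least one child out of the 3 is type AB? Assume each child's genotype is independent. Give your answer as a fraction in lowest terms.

ABO cross BB × AB → 1/2 B, 1/2 AB.
So P(type AB) = 1/2 per child.
P(none) = (1/2)^3 = 1/8; P(at least one) = 1 − 1/8 = 7/8.

7/8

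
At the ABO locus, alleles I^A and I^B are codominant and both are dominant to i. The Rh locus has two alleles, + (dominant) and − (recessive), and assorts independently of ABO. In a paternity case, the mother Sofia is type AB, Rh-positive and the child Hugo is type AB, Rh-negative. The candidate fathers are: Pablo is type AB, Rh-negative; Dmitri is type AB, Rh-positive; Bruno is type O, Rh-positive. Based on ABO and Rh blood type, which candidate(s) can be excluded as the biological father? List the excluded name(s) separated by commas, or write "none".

A candidate is excluded only if no genotype consistent with his phenotype could produce a type AB, Rh-negative child with a type AB, Rh-positive mother.
Bruno (type O, Rh+): no genotype consistent with that phenotype can produce a type-AB Rh- child with a type-AB mother.

Bruno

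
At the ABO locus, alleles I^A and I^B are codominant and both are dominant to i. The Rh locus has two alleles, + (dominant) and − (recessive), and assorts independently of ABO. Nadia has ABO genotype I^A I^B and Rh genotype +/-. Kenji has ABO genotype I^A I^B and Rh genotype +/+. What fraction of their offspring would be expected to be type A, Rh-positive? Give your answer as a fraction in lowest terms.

ABO cross I^A I^B × I^A I^B → offspring phenotypes: 1/4 A, 1/4 B, 1/2 AB.
Rh cross +/- × +/+ → 1 Rh+.
Independent loci: P(type A, Rh-positive) = 1/4 × 1 = 1/4.

1/4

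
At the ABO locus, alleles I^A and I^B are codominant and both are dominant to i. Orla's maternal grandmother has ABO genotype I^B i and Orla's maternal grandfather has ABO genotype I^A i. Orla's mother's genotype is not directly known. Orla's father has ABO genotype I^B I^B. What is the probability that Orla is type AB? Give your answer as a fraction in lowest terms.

Orla's mother's ABO genotype from I^B i × I^A i: 1/4 I^A I^B, 1/4 I^A i, 1/4 I^B i, 1/4 i i.
Crossing each possibility with the father I^B I^B and summing P(type AB): 1/4·1/2 + 1/4·1/2 + 1/4·0 + 1/4·0 = 1/4.

1/4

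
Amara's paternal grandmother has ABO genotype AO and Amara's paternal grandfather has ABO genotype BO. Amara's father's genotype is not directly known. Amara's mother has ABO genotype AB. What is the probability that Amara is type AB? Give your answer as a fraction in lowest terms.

1/4

Amara's father's ABO genotype from AO × BO: 1/4 AB, 1/4 AO, 1/4 BO, 1/4 OO.
Crossing each possibility with the mother AB and summing P(type AB): 1/4·1/2 + 1/4·1/4 + 1/4·1/4 + 1/4·0 = 1/4.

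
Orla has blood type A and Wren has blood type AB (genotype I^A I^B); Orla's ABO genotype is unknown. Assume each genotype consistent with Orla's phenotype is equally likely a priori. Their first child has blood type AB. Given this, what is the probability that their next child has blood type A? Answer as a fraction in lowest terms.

1/2

Possible genotypes: Orla ∈ {I^A I^A, I^A i}; Wren ∈ {I^A I^B}.
Weight each parental genotype pair by prior × P(type-AB child):
  I^A I^A × I^A I^B: posterior weight 2/3; P(next child type A) = 1/2.
  I^A i × I^A I^B: posterior weight 1/3; P(next child type A) = 1/2.
Weighted sum = 1/2.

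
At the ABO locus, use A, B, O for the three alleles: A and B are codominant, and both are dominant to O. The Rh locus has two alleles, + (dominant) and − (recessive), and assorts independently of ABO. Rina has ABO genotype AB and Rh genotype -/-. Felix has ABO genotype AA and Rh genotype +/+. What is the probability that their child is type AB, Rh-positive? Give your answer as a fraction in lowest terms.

1/2

ABO cross AB × AA → offspring phenotypes: 1/2 A, 1/2 AB.
Rh cross -/- × +/+ → 1 Rh+.
Independent loci: P(type AB, Rh-positive) = 1/2 × 1 = 1/2.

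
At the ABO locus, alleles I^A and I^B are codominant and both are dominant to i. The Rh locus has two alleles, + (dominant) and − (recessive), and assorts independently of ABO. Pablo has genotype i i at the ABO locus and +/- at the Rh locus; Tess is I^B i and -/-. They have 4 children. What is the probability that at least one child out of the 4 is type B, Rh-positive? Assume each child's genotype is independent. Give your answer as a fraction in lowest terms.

175/256

ABO cross i i × I^B i → 1/2 O, 1/2 B.
Rh cross +/- × -/- → 1/2 Rh+, 1/2 Rh-; so P(type B, Rh-positive) = 1/2 × 1/2 = 1/4 per child.
P(none) = (3/4)^4 = 81/256; P(at least one) = 1 − 81/256 = 175/256.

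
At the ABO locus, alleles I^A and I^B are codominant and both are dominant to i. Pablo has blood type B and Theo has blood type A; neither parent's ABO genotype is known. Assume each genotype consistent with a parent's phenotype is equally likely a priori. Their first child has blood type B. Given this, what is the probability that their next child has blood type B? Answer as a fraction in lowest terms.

5/12

Possible genotypes: Pablo ∈ {I^B I^B, I^B i}; Theo ∈ {I^A I^A, I^A i}.
Weight each parental genotype pair by prior × P(type-B child):
  I^B I^B × I^A i: posterior weight 2/3; P(next child type B) = 1/2.
  I^B i × I^A i: posterior weight 1/3; P(next child type B) = 1/4.
Weighted sum = 5/12.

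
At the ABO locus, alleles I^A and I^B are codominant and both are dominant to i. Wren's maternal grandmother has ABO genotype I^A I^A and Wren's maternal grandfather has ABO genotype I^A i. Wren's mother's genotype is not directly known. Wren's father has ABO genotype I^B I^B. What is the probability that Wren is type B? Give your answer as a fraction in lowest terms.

1/4

Wren's mother's ABO genotype from I^A I^A × I^A i: 1/2 I^A I^A, 1/2 I^A i.
Crossing each possibility with the father I^B I^B and summing P(type B): 1/2·0 + 1/2·1/2 = 1/4.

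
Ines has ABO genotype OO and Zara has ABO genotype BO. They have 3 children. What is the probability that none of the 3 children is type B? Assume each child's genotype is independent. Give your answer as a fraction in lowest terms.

ABO cross OO × BO → 1/2 O, 1/2 B.
So P(type B) = 1/2 per child.
P(not type B) = 1/2 for one child; (1/2)^3 = 1/8.

1/8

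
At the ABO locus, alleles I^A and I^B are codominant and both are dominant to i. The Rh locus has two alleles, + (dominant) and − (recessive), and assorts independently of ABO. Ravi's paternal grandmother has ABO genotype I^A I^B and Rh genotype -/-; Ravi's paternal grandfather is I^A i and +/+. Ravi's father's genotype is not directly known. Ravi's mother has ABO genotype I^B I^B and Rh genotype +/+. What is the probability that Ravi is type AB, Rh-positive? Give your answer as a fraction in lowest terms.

1/2

Ravi's father's ABO genotype from I^A I^B × I^A i: 1/4 I^A I^A, 1/4 I^A I^B, 1/4 I^A i, 1/4 I^B i.
Crossing each possibility with the mother I^B I^B and summing P(type AB): 1/4·1 + 1/4·1/2 + 1/4·1/2 + 1/4·0 = 1/2.
Similarly for Rh via the father's Rh distribution: P(Rh+) = 1.
Independent loci: 1/2 × 1 = 1/2.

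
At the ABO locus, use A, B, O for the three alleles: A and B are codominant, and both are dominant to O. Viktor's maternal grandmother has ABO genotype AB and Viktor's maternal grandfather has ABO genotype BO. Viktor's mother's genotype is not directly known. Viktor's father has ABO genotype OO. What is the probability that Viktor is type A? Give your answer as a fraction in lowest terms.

Viktor's mother's ABO genotype from AB × BO: 1/4 AB, 1/4 AO, 1/4 BB, 1/4 BO.
Crossing each possibility with the father OO and summing P(type A): 1/4·1/2 + 1/4·1/2 + 1/4·0 + 1/4·0 = 1/4.

1/4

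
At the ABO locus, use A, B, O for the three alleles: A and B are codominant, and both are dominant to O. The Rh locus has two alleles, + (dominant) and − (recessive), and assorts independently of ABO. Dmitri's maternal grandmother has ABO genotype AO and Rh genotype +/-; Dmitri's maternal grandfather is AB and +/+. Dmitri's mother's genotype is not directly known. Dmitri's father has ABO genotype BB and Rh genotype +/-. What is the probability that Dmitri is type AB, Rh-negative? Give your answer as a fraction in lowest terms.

1/16

Dmitri's mother's ABO genotype from AO × AB: 1/4 AA, 1/4 AB, 1/4 AO, 1/4 BO.
Crossing each possibility with the father BB and summing P(type AB): 1/4·1 + 1/4·1/2 + 1/4·1/2 + 1/4·0 = 1/2.
Similarly for Rh via the mother's Rh distribution: P(Rh-) = 1/8.
Independent loci: 1/2 × 1/8 = 1/16.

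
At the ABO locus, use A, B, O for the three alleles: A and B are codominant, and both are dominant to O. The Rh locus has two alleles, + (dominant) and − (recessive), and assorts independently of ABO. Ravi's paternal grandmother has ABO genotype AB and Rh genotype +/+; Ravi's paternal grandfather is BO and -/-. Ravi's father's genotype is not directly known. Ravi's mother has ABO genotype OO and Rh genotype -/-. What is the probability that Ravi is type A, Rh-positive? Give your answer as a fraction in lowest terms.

1/8

Ravi's father's ABO genotype from AB × BO: 1/4 AB, 1/4 AO, 1/4 BB, 1/4 BO.
Crossing each possibility with the mother OO and summing P(type A): 1/4·1/2 + 1/4·1/2 + 1/4·0 + 1/4·0 = 1/4.
Similarly for Rh via the father's Rh distribution: P(Rh+) = 1/2.
Independent loci: 1/4 × 1/2 = 1/8.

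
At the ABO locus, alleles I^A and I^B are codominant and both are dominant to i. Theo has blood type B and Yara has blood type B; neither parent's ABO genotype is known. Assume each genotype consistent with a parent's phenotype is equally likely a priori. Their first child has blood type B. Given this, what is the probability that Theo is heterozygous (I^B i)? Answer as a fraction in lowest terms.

Possible genotypes: Theo ∈ {I^B I^B, I^B i}; Yara ∈ {I^B I^B, I^B i}.
Weight each parental genotype pair by prior × P(type-B child):
  I^B I^B × I^B I^B: posterior weight 4/15.
  I^B I^B × I^B i: posterior weight 4/15.
  I^B i × I^B I^B: posterior weight 4/15.
  I^B i × I^B i: posterior weight 1/5.
Sum the posterior weight over pairs where Theo is I^B i: 7/15.

7/15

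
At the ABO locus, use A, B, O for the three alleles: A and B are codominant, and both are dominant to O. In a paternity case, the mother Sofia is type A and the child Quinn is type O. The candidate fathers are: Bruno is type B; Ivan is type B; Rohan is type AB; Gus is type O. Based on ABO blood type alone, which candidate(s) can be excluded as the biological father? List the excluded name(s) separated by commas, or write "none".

Rohan

A candidate is excluded only if no genotype consistent with his phenotype could produce a type O child with a type A mother.
Rohan (type AB): no genotype consistent with that phenotype can produce a type-O child with a type-A mother.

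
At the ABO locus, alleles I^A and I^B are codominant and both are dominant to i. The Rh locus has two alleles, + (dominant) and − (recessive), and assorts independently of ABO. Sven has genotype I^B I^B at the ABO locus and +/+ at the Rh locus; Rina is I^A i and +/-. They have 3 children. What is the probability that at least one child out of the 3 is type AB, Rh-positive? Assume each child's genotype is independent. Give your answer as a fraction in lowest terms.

7/8

ABO cross I^B I^B × I^A i → 1/2 B, 1/2 AB.
Rh cross +/+ × +/- → 1 Rh+; so P(type AB, Rh-positive) = 1/2 × 1 = 1/2 per child.
P(none) = (1/2)^3 = 1/8; P(at least one) = 1 − 1/8 = 7/8.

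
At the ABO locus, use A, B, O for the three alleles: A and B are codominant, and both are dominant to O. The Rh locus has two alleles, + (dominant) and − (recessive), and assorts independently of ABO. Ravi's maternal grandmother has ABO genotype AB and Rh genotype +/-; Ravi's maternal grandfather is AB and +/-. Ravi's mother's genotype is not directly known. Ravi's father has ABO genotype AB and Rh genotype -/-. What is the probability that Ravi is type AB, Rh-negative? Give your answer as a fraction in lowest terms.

Ravi's mother's ABO genotype from AB × AB: 1/4 AA, 1/2 AB, 1/4 BB.
Crossing each possibility with the father AB and summing P(type AB): 1/4·1/2 + 1/2·1/2 + 1/4·1/2 = 1/2.
Similarly for Rh via the mother's Rh distribution: P(Rh-) = 1/2.
Independent loci: 1/2 × 1/2 = 1/4.

1/4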